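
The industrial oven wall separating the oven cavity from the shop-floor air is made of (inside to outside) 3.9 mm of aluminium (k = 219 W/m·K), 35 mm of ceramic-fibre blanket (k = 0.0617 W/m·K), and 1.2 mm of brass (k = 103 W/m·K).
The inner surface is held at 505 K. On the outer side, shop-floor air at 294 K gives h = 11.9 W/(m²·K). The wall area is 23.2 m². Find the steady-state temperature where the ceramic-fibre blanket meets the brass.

T ≈ 321 K

Series thermal resistances:
R_aluminium = L/(kA) = 0.0039/(219×23.2) = 7.676×10^-7 K/W
R_ceramic-fibre blanket = L/(kA) = 0.035/(0.0617×23.2) = 0.02445 K/W
R_brass = L/(kA) = 0.0012/(103×23.2) = 5.022×10^-7 K/W
R_outer film = 1/(h_o·A) = 1/(11.9×23.2) = 0.003622 K/W
R_total = 0.02807 K/W;  Q = ΔT/R_total = 211/0.02807 = 7516 W
T_interface = T_inner − Q·ΣR(inner→interface) = 505 − 7520×0.02445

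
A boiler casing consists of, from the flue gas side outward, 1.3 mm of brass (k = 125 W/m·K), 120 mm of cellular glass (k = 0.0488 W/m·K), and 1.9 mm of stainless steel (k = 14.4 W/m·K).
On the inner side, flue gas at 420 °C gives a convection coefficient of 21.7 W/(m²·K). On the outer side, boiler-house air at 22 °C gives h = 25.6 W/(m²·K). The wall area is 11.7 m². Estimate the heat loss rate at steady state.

Q ≈ 1830 W

Series thermal resistances:
R_inner film = 1/(h_i·A) = 1/(21.7×11.7) = 0.003939 K/W
R_brass = L/(kA) = 0.0013/(125×11.7) = 8.889×10^-7 K/W
R_cellular glass = L/(kA) = 0.12/(0.0488×11.7) = 0.2102 K/W
R_stainless steel = L/(kA) = 0.0019/(14.4×11.7) = 1.128×10^-5 K/W
R_outer film = 1/(h_o·A) = 1/(25.6×11.7) = 0.003339 K/W
R_total = 0.2175 K/W
Q = ΔT / R_total = 398 / 0.2175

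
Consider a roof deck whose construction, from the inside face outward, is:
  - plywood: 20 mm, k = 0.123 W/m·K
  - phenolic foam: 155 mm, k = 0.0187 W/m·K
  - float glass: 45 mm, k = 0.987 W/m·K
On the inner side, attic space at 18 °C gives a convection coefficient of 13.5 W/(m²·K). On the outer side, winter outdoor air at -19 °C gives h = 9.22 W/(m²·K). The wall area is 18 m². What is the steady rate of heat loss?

Q ≈ 76.7 W

Using the resistance-network approach (series):
R_inner film = 1/(h_i·A) = 1/(13.5×18) = 0.004115 K/W
R_plywood = L/(kA) = 0.02/(0.123×18) = 0.009033 K/W
R_phenolic foam = L/(kA) = 0.155/(0.0187×18) = 0.4605 K/W
R_float glass = L/(kA) = 0.045/(0.987×18) = 0.002533 K/W
R_outer film = 1/(h_o·A) = 1/(9.22×18) = 0.006026 K/W
R_total = 0.4822 K/W
Q = ΔT / R_total = 37 / 0.4822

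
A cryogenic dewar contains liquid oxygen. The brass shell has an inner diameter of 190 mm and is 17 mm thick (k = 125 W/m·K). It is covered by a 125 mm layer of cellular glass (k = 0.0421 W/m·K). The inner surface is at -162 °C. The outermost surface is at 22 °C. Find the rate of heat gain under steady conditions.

Q ≈ 20.7 W

Radial (spherical) resistances in series:
R_brass shell = (1/0.095 − 1/0.112)/(4π×125) = 0.001017 K/W
R_cellular glass = (1/0.112 − 1/0.237)/(4π×0.0421) = 8.901 K/W
R_total = 8.902 K/W
Q = ΔT/R_total = 184/8.902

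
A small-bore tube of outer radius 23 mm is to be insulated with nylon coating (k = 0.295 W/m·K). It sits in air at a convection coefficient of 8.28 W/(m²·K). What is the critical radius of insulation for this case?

r_cr ≈ 35.6 mm

For a cylinder r_cr = k/h = 0.295/8.28
r_cr = 35.6 mm; since the bare radius (23 mm) is below r_cr, adding a thin layer of insulation will *increase* heat loss.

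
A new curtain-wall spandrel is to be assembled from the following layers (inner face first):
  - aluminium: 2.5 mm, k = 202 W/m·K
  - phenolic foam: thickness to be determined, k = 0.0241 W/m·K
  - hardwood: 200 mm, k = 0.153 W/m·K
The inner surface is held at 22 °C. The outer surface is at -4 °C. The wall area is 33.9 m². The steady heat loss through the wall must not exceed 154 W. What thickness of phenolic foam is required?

Series thermal resistances:
R_aluminium = L/(kA) = 0.0025/(202×33.9) = 3.651×10^-7 K/W
R_hardwood = L/(kA) = 0.2/(0.153×33.9) = 0.03856 K/W
Sum of the known resistances R_other = 0.03856 K/W
Required total resistance R_tot = ΔT/Q_allow = 26/154 = 0.1688 K/W
R_phenolic foam = R_tot − R_other = 0.1303 K/W
L = R·k·A = 0.1303×0.0241×33.9

L ≈ 106 mm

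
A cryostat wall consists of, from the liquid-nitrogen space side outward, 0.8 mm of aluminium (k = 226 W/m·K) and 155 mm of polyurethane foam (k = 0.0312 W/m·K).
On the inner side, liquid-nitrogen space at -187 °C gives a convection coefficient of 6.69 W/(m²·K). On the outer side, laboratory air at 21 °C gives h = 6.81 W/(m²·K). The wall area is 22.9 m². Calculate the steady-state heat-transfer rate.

Thermal resistances in series:
R_inner film = 1/(h_i·A) = 1/(6.69×22.9) = 0.006527 K/W
R_aluminium = L/(kA) = 0.0008/(226×22.9) = 1.546×10^-7 K/W
R_polyurethane foam = L/(kA) = 0.155/(0.0312×22.9) = 0.2169 K/W
R_outer film = 1/(h_o·A) = 1/(6.81×22.9) = 0.006412 K/W
R_total = 0.2299 K/W
Q = ΔT / R_total = 208 / 0.2299

Q ≈ 905 W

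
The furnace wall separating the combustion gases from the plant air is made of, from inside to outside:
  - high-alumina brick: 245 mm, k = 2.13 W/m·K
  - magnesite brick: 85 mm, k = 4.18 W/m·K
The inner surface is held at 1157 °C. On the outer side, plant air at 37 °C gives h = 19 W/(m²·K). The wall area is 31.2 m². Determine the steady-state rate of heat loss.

Treating each layer as a thermal resistance in series:
R_high-alumina brick = L/(kA) = 0.245/(2.13×31.2) = 0.003687 K/W
R_magnesite brick = L/(kA) = 0.085/(4.18×31.2) = 6.518×10^-4 K/W
R_outer film = 1/(h_o·A) = 1/(19×31.2) = 0.001687 K/W
R_total = 0.006025 K/W
Q = ΔT / R_total = 1120 / 0.006025

Q ≈ 186000 W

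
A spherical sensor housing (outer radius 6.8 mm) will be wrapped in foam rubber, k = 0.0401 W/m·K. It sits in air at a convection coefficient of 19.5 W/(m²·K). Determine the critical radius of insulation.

r_cr ≈ 4.11 mm

For a sphere r_cr = 2k/h = 2×0.0401/19.5
r_cr = 4.11 mm; since the bare radius (6.8 mm) is above r_cr, any added insulation will reduce heat loss.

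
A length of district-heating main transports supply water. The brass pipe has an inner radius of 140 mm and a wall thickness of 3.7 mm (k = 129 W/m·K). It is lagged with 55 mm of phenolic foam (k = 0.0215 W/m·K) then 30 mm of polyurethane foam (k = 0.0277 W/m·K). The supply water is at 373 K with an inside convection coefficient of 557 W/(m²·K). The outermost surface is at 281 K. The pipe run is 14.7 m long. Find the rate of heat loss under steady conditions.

Per-layer cylindrical resistances, series-summed:
R_inner film = 1/(h_i·2πr₁L) = 1/(557×2π×0.14×14.7) = 1.388×10^-4 K/W
R_brass pipe wall = ln(143.7/140)/(2π×129×14.7) = 2.189×10^-6 K/W
R_phenolic foam = ln(198.7/143.7)/(2π×0.0215×14.7) = 0.1632 K/W
R_polyurethane foam = ln(228.7/198.7)/(2π×0.0277×14.7) = 0.05496 K/W
R_total = 0.2183 K/W
Q = ΔT/R_total = 92/0.2183

Q ≈ 421 W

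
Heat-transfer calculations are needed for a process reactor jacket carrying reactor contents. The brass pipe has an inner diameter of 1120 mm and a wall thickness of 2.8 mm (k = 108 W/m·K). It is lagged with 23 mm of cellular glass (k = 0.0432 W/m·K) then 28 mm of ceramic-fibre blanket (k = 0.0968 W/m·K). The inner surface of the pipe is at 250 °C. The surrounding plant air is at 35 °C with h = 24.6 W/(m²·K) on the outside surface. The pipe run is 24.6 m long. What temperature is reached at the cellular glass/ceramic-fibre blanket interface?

T ≈ 115 °C

Per-layer cylindrical resistances, series-summed:
R_brass pipe wall = ln(562.8/560)/(2π×108×24.6) = 2.988×10^-7 K/W
R_cellular glass = ln(585.8/562.8)/(2π×0.0432×24.6) = 0.005999 K/W
R_ceramic-fibre blanket = ln(613.8/585.8)/(2π×0.0968×24.6) = 0.003121 K/W
R_outer film = 1/(h_o·2πr_oL) = 1/(24.6×2π×0.6138×24.6) = 4.285×10^-4 K/W
R_total = 0.009548 K/W
Q = ΔT/R_total = 215/0.009548
Q = 22500 W
T_interface = T_inner − Q·ΣR(inner→interface) = 250 − 22500×0.005999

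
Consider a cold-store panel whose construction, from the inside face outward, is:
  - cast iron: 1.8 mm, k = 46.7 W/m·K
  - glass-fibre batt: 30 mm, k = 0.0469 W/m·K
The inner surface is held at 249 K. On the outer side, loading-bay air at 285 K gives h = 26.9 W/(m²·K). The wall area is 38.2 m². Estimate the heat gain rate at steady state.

Treating each layer as a thermal resistance in series:
R_cast iron = L/(kA) = 0.0018/(46.7×38.2) = 1.009×10^-6 K/W
R_glass-fibre batt = L/(kA) = 0.03/(0.0469×38.2) = 0.01674 K/W
R_outer film = 1/(h_o·A) = 1/(26.9×38.2) = 9.732×10^-4 K/W
R_total = 0.01772 K/W
Q = ΔT / R_total = 36 / 0.01772

Q ≈ 2030 W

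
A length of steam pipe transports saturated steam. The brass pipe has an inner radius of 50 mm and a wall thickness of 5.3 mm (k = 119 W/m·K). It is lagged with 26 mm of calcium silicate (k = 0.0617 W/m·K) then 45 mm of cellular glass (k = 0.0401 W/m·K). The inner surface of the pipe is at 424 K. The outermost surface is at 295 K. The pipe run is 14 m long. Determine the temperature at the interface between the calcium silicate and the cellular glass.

T ≈ 377 K

For a radial system each layer contributes R = ln(r_out/r_in)/(2πkL); films add R = 1/(hA).
R_brass pipe wall = ln(55.3/50)/(2π×119×14) = 9.625×10^-6 K/W
R_calcium silicate = ln(81.3/55.3)/(2π×0.0617×14) = 0.071 K/W
R_cellular glass = ln(126.3/81.3)/(2π×0.0401×14) = 0.1249 K/W
R_total = 0.1959 K/W
Q = ΔT/R_total = 129/0.1959
Q = 659 W
T_interface = T_inner − Q·ΣR(inner→interface) = 424 − 659×0.07101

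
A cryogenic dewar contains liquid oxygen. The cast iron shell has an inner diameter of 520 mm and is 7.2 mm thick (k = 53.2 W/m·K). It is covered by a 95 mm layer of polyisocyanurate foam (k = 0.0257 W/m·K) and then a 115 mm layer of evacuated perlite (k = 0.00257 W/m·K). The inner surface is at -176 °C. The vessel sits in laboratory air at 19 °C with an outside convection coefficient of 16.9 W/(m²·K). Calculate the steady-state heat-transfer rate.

Q ≈ 8.24 W

Each spherical layer contributes R = (1/r_i − 1/r_o)/(4πk):
R_cast iron shell = (1/0.26 − 1/0.2672)/(4π×53.2) = 1.55×10^-4 K/W
R_polyisocyanurate foam = (1/0.2672 − 1/0.3622)/(4π×0.0257) = 3.039 K/W
R_evacuated perlite = (1/0.3622 − 1/0.4772)/(4π×0.00257) = 20.6 K/W
R_outer film = 1/(h·4πr_o²) = 1/(16.9×4π×0.4772²) = 0.02068 K/W
R_total = 23.66 K/W
Q = ΔT/R_total = 195/23.66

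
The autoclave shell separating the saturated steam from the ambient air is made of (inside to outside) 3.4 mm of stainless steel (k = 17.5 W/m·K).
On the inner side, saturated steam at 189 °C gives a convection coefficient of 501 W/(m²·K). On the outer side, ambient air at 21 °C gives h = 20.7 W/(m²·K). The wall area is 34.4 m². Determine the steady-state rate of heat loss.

Q ≈ 114000 W

Using the resistance-network approach (series):
R_inner film = 1/(h_i·A) = 1/(501×34.4) = 5.802×10^-5 K/W
R_stainless steel = L/(kA) = 0.0034/(17.5×34.4) = 5.648×10^-6 K/W
R_outer film = 1/(h_o·A) = 1/(20.7×34.4) = 0.001404 K/W
R_total = 0.001468 K/W
Q = ΔT / R_total = 168 / 0.001468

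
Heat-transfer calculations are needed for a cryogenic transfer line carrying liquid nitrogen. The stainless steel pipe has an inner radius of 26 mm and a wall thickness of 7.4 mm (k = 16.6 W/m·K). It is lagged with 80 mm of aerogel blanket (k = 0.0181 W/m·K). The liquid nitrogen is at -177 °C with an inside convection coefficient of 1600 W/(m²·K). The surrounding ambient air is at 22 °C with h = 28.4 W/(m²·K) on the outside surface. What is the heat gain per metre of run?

q′ ≈ 18.4 W/m

For a radial system each layer contributes R = ln(r_out/r_in)/(2πkL); films add R = 1/(hA).
R_inner film = 1/(h_i·2πr₁L) = 1/(1600×2π×0.026×1) = 0.003826 K/W
R_stainless steel pipe wall = ln(33.4/26)/(2π×16.6×1) = 0.002401 K/W
R_aerogel blanket = ln(113.4/33.4)/(2π×0.0181×1) = 10.75 K/W
R_outer film = 1/(h_o·2πr_oL) = 1/(28.4×2π×0.1134×1) = 0.04942 K/W
R_total = 10.8 K/W
Q = ΔT/R_total = 199/10.8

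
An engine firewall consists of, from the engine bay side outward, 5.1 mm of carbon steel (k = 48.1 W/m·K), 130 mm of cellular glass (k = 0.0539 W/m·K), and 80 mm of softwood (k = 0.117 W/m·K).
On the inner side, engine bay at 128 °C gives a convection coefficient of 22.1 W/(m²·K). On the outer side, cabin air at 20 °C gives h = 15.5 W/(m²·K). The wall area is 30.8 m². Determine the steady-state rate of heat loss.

Using the resistance-network approach (series):
R_inner film = 1/(h_i·A) = 1/(22.1×30.8) = 0.001469 K/W
R_carbon steel = L/(kA) = 0.0051/(48.1×30.8) = 3.443×10^-6 K/W
R_cellular glass = L/(kA) = 0.13/(0.0539×30.8) = 0.07831 K/W
R_softwood = L/(kA) = 0.08/(0.117×30.8) = 0.0222 K/W
R_outer film = 1/(h_o·A) = 1/(15.5×30.8) = 0.002095 K/W
R_total = 0.1041 K/W
Q = ΔT / R_total = 108 / 0.1041

Q ≈ 1040 W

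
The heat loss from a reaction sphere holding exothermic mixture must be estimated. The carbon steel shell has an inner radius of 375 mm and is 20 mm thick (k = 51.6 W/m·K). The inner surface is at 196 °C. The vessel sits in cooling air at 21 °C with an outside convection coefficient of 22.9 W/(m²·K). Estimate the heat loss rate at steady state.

Q ≈ 7780 W

Each spherical layer contributes R = (1/r_i − 1/r_o)/(4πk):
R_carbon steel shell = (1/0.375 − 1/0.395)/(4π×51.6) = 2.082×10^-4 K/W
R_outer film = 1/(h·4πr_o²) = 1/(22.9×4π×0.395²) = 0.02227 K/W
R_total = 0.02248 K/W
Q = ΔT/R_total = 175/0.02248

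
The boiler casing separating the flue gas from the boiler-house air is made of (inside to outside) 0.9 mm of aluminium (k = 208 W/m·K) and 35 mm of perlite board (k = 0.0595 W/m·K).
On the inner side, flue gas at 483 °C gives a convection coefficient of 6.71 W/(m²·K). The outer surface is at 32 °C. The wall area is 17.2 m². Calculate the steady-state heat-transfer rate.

Treating each layer as a thermal resistance in series:
R_inner film = 1/(h_i·A) = 1/(6.71×17.2) = 0.008665 K/W
R_aluminium = L/(kA) = 0.0009/(208×17.2) = 2.516×10^-7 K/W
R_perlite board = L/(kA) = 0.035/(0.0595×17.2) = 0.0342 K/W
R_total = 0.04286 K/W
Q = ΔT / R_total = 451 / 0.04286

Q ≈ 10500 W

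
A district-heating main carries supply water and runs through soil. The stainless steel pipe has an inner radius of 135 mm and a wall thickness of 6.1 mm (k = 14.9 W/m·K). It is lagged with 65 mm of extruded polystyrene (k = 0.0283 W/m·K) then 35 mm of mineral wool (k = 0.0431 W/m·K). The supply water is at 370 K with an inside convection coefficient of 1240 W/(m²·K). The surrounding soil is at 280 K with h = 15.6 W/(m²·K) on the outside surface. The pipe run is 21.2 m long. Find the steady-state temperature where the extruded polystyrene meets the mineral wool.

Radial resistances (cylindrical: R_cond = ln(r_o/r_i)/(2πkL), R_conv = 1/(h·2πrL)):
R_inner film = 1/(h_i·2πr₁L) = 1/(1240×2π×0.135×21.2) = 4.485×10^-5 K/W
R_stainless steel pipe wall = ln(141.1/135)/(2π×14.9×21.2) = 2.227×10^-5 K/W
R_extruded polystyrene = ln(206.1/141.1)/(2π×0.0283×21.2) = 0.1005 K/W
R_mineral wool = ln(241.1/206.1)/(2π×0.0431×21.2) = 0.02732 K/W
R_outer film = 1/(h_o·2πr_oL) = 1/(15.6×2π×0.2411×21.2) = 0.001996 K/W
R_total = 0.1299 K/W
Q = ΔT/R_total = 90/0.1299
Q = 693 W
T_interface = T_inner − Q·ΣR(inner→interface) = 370 − 693×0.1006

T ≈ 300 K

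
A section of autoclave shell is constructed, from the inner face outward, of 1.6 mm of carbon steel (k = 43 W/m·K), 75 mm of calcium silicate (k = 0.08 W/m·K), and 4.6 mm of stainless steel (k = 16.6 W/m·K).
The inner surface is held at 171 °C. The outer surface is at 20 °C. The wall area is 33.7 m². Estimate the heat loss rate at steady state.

Q ≈ 5430 W

Treating each layer as a thermal resistance in series:
R_carbon steel = L/(kA) = 0.0016/(43×33.7) = 1.104×10^-6 K/W
R_calcium silicate = L/(kA) = 0.075/(0.08×33.7) = 0.02782 K/W
R_stainless steel = L/(kA) = 0.0046/(16.6×33.7) = 8.223×10^-6 K/W
R_total = 0.02783 K/W
Q = ΔT / R_total = 151 / 0.02783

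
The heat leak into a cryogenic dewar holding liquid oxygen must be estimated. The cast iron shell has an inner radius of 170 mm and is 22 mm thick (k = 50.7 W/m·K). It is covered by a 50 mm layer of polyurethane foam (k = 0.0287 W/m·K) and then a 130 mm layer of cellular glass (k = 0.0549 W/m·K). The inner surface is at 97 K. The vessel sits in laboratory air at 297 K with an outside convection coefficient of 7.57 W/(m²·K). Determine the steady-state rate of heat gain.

Each spherical layer contributes R = (1/r_i − 1/r_o)/(4πk):
R_cast iron shell = (1/0.17 − 1/0.192)/(4π×50.7) = 0.001058 K/W
R_polyurethane foam = (1/0.192 − 1/0.242)/(4π×0.0287) = 2.984 K/W
R_cellular glass = (1/0.242 − 1/0.372)/(4π×0.0549) = 2.093 K/W
R_outer film = 1/(h·4πr_o²) = 1/(7.57×4π×0.372²) = 0.07596 K/W
R_total = 5.154 K/W
Q = ΔT/R_total = 200/5.154

Q ≈ 38.8 W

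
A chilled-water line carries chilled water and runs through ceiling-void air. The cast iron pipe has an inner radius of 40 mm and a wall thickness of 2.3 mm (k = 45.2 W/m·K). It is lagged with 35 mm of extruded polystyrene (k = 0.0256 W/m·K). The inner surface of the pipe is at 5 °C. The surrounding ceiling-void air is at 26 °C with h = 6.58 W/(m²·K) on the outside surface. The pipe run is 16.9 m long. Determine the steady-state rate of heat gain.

Per-layer cylindrical resistances, series-summed:
R_cast iron pipe wall = ln(42.3/40)/(2π×45.2×16.9) = 1.165×10^-5 K/W
R_extruded polystyrene = ln(77.3/42.3)/(2π×0.0256×16.9) = 0.2218 K/W
R_outer film = 1/(h_o·2πr_oL) = 1/(6.58×2π×0.0773×16.9) = 0.01852 K/W
R_total = 0.2403 K/W
Q = ΔT/R_total = 21/0.2403

Q ≈ 87.4 W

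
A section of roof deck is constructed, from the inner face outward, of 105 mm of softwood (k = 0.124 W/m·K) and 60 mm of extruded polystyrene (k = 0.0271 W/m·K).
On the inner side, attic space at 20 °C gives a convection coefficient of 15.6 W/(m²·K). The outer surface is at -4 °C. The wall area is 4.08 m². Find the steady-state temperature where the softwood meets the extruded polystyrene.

T ≈ 13 °C

Treating each layer as a thermal resistance in series:
R_inner film = 1/(h_i·A) = 1/(15.6×4.08) = 0.01571 K/W
R_softwood = L/(kA) = 0.105/(0.124×4.08) = 0.2075 K/W
R_extruded polystyrene = L/(kA) = 0.06/(0.0271×4.08) = 0.5427 K/W
R_total = 0.7659 K/W;  Q = ΔT/R_total = 24/0.7659 = 31.34 W
T_interface = T_inner − Q·ΣR(inner→interface) = 20 − 31.3×0.2233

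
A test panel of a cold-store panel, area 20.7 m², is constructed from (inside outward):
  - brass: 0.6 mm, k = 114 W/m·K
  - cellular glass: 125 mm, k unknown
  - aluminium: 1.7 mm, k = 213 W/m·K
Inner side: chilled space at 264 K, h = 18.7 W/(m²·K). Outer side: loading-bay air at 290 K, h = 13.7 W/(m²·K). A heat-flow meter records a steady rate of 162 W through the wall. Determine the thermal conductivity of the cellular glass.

Treating each layer as a thermal resistance in series:
R_inner film = 1/(h_i·A) = 1/(18.7×20.7) = 0.002583 K/W
R_brass = L/(kA) = 0.0006/(114×20.7) = 2.543×10^-7 K/W
R_aluminium = L/(kA) = 0.0017/(213×20.7) = 3.856×10^-7 K/W
R_outer film = 1/(h_o·A) = 1/(13.7×20.7) = 0.003526 K/W
Sum of known resistances R_other = 0.00611 K/W
Total R = ΔT/Q = 26/162 = 0.1605 K/W
R_cellular glass = R_total − R_other = 0.1544 K/W
k = L/(R·A) = 0.125/(0.1544×20.7)

k ≈ 0.0391 W/(m·K)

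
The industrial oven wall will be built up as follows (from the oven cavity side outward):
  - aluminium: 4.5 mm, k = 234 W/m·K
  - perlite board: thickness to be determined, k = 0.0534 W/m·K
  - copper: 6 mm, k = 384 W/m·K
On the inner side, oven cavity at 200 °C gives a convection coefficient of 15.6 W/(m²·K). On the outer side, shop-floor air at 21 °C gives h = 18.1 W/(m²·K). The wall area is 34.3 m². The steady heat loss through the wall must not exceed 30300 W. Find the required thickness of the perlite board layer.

Using the resistance-network approach (series):
R_inner film = 1/(h_i·A) = 1/(15.6×34.3) = 0.001869 K/W
R_aluminium = L/(kA) = 0.0045/(234×34.3) = 5.607×10^-7 K/W
R_copper = L/(kA) = 0.006/(384×34.3) = 4.555×10^-7 K/W
R_outer film = 1/(h_o·A) = 1/(18.1×34.3) = 0.001611 K/W
Sum of the known resistances R_other = 0.003481 K/W
Required total resistance R_tot = ΔT/Q_allow = 179/30300 = 0.005908 K/W
R_perlite board = R_tot − R_other = 0.002427 K/W
L = R·k·A = 0.002427×0.0534×34.3

L ≈ 4.45 mm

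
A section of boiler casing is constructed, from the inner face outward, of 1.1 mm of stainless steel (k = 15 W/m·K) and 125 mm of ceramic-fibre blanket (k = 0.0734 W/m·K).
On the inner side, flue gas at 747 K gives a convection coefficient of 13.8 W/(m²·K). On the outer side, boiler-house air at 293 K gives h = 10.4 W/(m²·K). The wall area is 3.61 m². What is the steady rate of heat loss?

Q ≈ 876 W

Model the wall as resistances in series:
R_inner film = 1/(h_i·A) = 1/(13.8×3.61) = 0.02007 K/W
R_stainless steel = L/(kA) = 0.0011/(15×3.61) = 2.031×10^-5 K/W
R_ceramic-fibre blanket = L/(kA) = 0.125/(0.0734×3.61) = 0.4717 K/W
R_outer film = 1/(h_o·A) = 1/(10.4×3.61) = 0.02664 K/W
R_total = 0.5185 K/W
Q = ΔT / R_total = 454 / 0.5185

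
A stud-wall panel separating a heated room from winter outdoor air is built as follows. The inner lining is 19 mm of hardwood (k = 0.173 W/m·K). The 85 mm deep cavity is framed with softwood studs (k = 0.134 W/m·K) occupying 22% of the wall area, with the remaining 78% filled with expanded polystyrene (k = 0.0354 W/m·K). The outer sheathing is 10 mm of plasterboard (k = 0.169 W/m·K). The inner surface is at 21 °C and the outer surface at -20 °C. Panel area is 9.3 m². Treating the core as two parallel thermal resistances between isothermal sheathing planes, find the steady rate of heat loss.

Sheathing layers in series; stud and cavity paths in parallel between them.
R_inner = 0.019/(0.173×9.3) = 0.01181 K/W
R_stud  = 0.085/(0.134×0.22×9.3) = 0.31 K/W
R_cav   = 0.085/(0.0354×0.78×9.3) = 0.331 K/W
1/R_core = 1/R_stud + 1/R_cav → R_core = 0.1601 K/W
R_outer = 0.01/(0.169×9.3) = 0.006363 K/W
R_total = 0.1783 K/W
Q = ΔT/R_total = 41/0.1783

Q ≈ 230 W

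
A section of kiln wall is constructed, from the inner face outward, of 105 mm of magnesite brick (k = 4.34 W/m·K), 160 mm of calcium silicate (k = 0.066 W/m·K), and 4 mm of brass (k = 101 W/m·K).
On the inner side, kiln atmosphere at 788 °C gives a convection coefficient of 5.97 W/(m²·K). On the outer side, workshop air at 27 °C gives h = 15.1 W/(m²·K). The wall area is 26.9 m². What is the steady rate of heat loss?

Series thermal resistances:
R_inner film = 1/(h_i·A) = 1/(5.97×26.9) = 0.006227 K/W
R_magnesite brick = L/(kA) = 0.105/(4.34×26.9) = 8.994×10^-4 K/W
R_calcium silicate = L/(kA) = 0.16/(0.066×26.9) = 0.09012 K/W
R_brass = L/(kA) = 0.004/(101×26.9) = 1.472×10^-6 K/W
R_outer film = 1/(h_o·A) = 1/(15.1×26.9) = 0.002462 K/W
R_total = 0.09971 K/W
Q = ΔT / R_total = 761 / 0.09971

Q ≈ 7630 W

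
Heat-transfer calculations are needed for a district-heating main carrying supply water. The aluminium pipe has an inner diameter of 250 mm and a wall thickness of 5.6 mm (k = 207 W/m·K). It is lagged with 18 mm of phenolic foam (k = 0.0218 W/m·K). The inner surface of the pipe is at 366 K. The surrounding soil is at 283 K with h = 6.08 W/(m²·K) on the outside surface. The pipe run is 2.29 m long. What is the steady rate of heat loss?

Per-layer cylindrical resistances, series-summed:
R_aluminium pipe wall = ln(130.6/125)/(2π×207×2.29) = 1.471×10^-5 K/W
R_phenolic foam = ln(148.6/130.6)/(2π×0.0218×2.29) = 0.4116 K/W
R_outer film = 1/(h_o·2πr_oL) = 1/(6.08×2π×0.1486×2.29) = 0.07692 K/W
R_total = 0.4886 K/W
Q = ΔT/R_total = 83/0.4886

Q ≈ 170 W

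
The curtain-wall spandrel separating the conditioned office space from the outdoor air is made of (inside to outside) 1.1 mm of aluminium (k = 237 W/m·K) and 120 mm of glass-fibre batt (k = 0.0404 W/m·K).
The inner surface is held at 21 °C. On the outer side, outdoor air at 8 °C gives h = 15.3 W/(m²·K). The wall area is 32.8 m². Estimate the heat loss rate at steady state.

Series thermal resistances:
R_aluminium = L/(kA) = 0.0011/(237×32.8) = 1.415×10^-7 K/W
R_glass-fibre batt = L/(kA) = 0.12/(0.0404×32.8) = 0.09056 K/W
R_outer film = 1/(h_o·A) = 1/(15.3×32.8) = 0.001993 K/W
R_total = 0.09255 K/W
Q = ΔT / R_total = 13 / 0.09255

Q ≈ 140 W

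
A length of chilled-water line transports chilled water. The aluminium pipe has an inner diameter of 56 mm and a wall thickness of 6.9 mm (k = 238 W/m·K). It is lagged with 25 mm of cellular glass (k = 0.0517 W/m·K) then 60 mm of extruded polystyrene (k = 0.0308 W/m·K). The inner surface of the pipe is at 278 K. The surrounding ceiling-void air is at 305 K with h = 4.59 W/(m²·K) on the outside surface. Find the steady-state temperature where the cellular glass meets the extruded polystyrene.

T ≈ 286 K

For a radial system each layer contributes R = ln(r_out/r_in)/(2πkL); films add R = 1/(hA).
R_aluminium pipe wall = ln(34.9/28)/(2π×238×1) = 1.473×10^-4 K/W
R_cellular glass = ln(59.9/34.9)/(2π×0.0517×1) = 1.663 K/W
R_extruded polystyrene = ln(119.9/59.9)/(2π×0.0308×1) = 3.586 K/W
R_outer film = 1/(h_o·2πr_oL) = 1/(4.59×2π×0.1199×1) = 0.2892 K/W
R_total = 5.538 K/W
Q = ΔT/R_total = 27/5.538
Q = 4.88 W/m
T_interface = T_inner + Q·ΣR(inner→interface) = 278 + 4.88×1.663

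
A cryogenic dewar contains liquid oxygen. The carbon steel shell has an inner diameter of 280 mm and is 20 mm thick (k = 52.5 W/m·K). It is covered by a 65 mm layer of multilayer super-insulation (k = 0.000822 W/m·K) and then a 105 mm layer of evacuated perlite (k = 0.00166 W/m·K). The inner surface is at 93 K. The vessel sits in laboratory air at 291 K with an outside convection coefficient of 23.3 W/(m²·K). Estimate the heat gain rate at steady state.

Q ≈ 0.816 W

Each spherical layer contributes R = (1/r_i − 1/r_o)/(4πk):
R_carbon steel shell = (1/0.14 − 1/0.16)/(4π×52.5) = 0.001353 K/W
R_multilayer super-insulation = (1/0.16 − 1/0.225)/(4π×0.000822) = 174.8 K/W
R_evacuated perlite = (1/0.225 − 1/0.33)/(4π×0.00166) = 67.79 K/W
R_outer film = 1/(h·4πr_o²) = 1/(23.3×4π×0.33²) = 0.03136 K/W
R_total = 242.6 K/W
Q = ΔT/R_total = 198/242.6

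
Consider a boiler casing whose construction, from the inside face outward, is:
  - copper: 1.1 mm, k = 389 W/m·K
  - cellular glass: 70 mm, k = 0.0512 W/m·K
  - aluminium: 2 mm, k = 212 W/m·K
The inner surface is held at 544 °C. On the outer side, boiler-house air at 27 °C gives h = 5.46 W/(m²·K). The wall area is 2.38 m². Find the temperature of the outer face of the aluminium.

T ≈ 88.1 °C

Series thermal resistances:
R_copper = L/(kA) = 0.0011/(389×2.38) = 1.188×10^-6 K/W
R_cellular glass = L/(kA) = 0.07/(0.0512×2.38) = 0.5744 K/W
R_aluminium = L/(kA) = 0.002/(212×2.38) = 3.964×10^-6 K/W
R_outer film = 1/(h_o·A) = 1/(5.46×2.38) = 0.07695 K/W
R_total = 0.6514 K/W;  Q = ΔT/R_total = 517/0.6514 = 793.7 W
T_interface = T_inner − Q·ΣR(inner→interface) = 544 − 794×0.5745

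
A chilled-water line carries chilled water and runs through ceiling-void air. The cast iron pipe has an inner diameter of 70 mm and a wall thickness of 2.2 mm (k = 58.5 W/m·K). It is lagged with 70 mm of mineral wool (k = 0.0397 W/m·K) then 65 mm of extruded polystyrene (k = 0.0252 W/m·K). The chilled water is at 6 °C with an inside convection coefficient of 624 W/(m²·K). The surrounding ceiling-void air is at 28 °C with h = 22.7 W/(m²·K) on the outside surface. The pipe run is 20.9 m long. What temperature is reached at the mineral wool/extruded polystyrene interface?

Per-layer cylindrical resistances, series-summed:
R_inner film = 1/(h_i·2πr₁L) = 1/(624×2π×0.035×20.9) = 3.487×10^-4 K/W
R_cast iron pipe wall = ln(37.2/35)/(2π×58.5×20.9) = 7.935×10^-6 K/W
R_mineral wool = ln(107.2/37.2)/(2π×0.0397×20.9) = 0.203 K/W
R_extruded polystyrene = ln(172.2/107.2)/(2π×0.0252×20.9) = 0.1432 K/W
R_outer film = 1/(h_o·2πr_oL) = 1/(22.7×2π×0.1722×20.9) = 0.001948 K/W
R_total = 0.3485 K/W
Q = ΔT/R_total = 22/0.3485
Q = 63.1 W
T_interface = T_inner + Q·ΣR(inner→interface) = 6 + 63.1×0.2034

T ≈ 18.8 °C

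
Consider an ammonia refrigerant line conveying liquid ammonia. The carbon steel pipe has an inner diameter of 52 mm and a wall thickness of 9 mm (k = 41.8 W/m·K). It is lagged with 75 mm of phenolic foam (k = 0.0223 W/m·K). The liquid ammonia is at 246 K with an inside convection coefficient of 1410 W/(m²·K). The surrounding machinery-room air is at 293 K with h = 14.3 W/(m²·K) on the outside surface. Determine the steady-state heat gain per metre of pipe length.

q′ ≈ 5.68 W/m

Per-layer cylindrical resistances, series-summed:
R_inner film = 1/(h_i·2πr₁L) = 1/(1410×2π×0.026×1) = 0.004341 K/W
R_carbon steel pipe wall = ln(35/26)/(2π×41.8×1) = 0.001132 K/W
R_phenolic foam = ln(110/35)/(2π×0.0223×1) = 8.173 K/W
R_outer film = 1/(h_o·2πr_oL) = 1/(14.3×2π×0.11×1) = 0.1012 K/W
R_total = 8.279 K/W
Q = ΔT/R_total = 47/8.279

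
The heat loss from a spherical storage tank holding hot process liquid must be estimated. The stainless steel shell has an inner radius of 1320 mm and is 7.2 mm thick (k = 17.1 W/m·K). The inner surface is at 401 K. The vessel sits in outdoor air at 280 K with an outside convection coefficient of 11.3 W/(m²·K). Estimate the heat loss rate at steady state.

Q ≈ 30100 W

For a spherical shell R = (1/r₁ − 1/r₂)/(4πk); film R = 1/(h·4πr²). In series:
R_stainless steel shell = (1/1.32 − 1/1.3272)/(4π×17.1) = 1.913×10^-5 K/W
R_outer film = 1/(h·4πr_o²) = 1/(11.3×4π×1.3272²) = 0.003998 K/W
R_total = 0.004017 K/W
Q = ΔT/R_total = 121/0.004017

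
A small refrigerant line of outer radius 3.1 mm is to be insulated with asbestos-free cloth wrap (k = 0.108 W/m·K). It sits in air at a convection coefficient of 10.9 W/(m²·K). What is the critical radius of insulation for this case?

For a cylinder r_cr = k/h = 0.108/10.9
r_cr = 9.91 mm; since the bare radius (3.1 mm) is below r_cr, adding a thin layer of insulation will *increase* heat loss.

r_cr ≈ 9.91 mm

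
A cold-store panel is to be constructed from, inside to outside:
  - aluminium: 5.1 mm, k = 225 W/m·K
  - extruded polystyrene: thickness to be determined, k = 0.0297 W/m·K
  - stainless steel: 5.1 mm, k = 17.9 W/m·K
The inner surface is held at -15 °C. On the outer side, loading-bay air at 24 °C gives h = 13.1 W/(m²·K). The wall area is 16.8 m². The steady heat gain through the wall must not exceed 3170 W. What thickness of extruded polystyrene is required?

L ≈ 3.86 mm

Model the wall as resistances in series:
R_aluminium = L/(kA) = 0.0051/(225×16.8) = 1.349×10^-6 K/W
R_stainless steel = L/(kA) = 0.0051/(17.9×16.8) = 1.696×10^-5 K/W
R_outer film = 1/(h_o·A) = 1/(13.1×16.8) = 0.004544 K/W
Sum of the known resistances R_other = 0.004562 K/W
Required total resistance R_tot = ΔT/Q_allow = 39/3170 = 0.0123 K/W
R_extruded polystyrene = R_tot − R_other = 0.007741 K/W
L = R·k·A = 0.007741×0.0297×16.8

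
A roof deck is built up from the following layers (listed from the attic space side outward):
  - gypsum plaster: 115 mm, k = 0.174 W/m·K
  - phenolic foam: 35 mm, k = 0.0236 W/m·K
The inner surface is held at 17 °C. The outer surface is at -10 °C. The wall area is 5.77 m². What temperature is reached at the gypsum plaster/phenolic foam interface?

T ≈ 8.68 °C

Using the resistance-network approach (series):
R_gypsum plaster = L/(kA) = 0.115/(0.174×5.77) = 0.1145 K/W
R_phenolic foam = L/(kA) = 0.035/(0.0236×5.77) = 0.257 K/W
R_total = 0.3716 K/W;  Q = ΔT/R_total = 27/0.3716 = 72.66 W
T_interface = T_inner − Q·ΣR(inner→interface) = 17 − 72.7×0.1145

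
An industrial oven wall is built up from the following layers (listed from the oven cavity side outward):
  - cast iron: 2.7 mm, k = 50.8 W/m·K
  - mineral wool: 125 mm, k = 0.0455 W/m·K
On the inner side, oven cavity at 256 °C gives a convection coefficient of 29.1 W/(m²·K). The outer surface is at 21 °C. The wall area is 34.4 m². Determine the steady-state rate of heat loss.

Series thermal resistances:
R_inner film = 1/(h_i·A) = 1/(29.1×34.4) = 9.99×10^-4 K/W
R_cast iron = L/(kA) = 0.0027/(50.8×34.4) = 1.545×10^-6 K/W
R_mineral wool = L/(kA) = 0.125/(0.0455×34.4) = 0.07986 K/W
R_total = 0.08086 K/W
Q = ΔT / R_total = 235 / 0.08086

Q ≈ 2910 W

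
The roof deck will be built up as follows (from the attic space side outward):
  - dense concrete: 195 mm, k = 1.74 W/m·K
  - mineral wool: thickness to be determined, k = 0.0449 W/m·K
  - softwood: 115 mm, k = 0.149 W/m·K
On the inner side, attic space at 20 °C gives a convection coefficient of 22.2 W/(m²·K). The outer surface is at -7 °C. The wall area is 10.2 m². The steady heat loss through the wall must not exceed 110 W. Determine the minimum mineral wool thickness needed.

Using the resistance-network approach (series):
R_inner film = 1/(h_i·A) = 1/(22.2×10.2) = 0.004416 K/W
R_dense concrete = L/(kA) = 0.195/(1.74×10.2) = 0.01099 K/W
R_softwood = L/(kA) = 0.115/(0.149×10.2) = 0.07567 K/W
Sum of the known resistances R_other = 0.09107 K/W
Required total resistance R_tot = ΔT/Q_allow = 27/110 = 0.2455 K/W
R_mineral wool = R_tot − R_other = 0.1544 K/W
L = R·k·A = 0.1544×0.0449×10.2

L ≈ 70.7 mm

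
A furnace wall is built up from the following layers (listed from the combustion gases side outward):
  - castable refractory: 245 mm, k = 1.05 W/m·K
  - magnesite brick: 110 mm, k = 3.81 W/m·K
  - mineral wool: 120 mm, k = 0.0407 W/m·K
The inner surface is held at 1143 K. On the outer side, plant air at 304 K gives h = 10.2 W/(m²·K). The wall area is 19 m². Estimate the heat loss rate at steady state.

Q ≈ 4820 W

Using the resistance-network approach (series):
R_castable refractory = L/(kA) = 0.245/(1.05×19) = 0.01228 K/W
R_magnesite brick = L/(kA) = 0.11/(3.81×19) = 0.00152 K/W
R_mineral wool = L/(kA) = 0.12/(0.0407×19) = 0.1552 K/W
R_outer film = 1/(h_o·A) = 1/(10.2×19) = 0.00516 K/W
R_total = 0.1741 K/W
Q = ΔT / R_total = 839 / 0.1741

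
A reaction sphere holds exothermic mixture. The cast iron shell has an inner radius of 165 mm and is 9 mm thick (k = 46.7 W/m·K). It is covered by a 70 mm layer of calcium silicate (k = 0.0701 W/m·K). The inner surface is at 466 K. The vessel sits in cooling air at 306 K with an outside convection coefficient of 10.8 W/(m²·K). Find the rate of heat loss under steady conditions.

Each spherical layer contributes R = (1/r_i − 1/r_o)/(4πk):
R_cast iron shell = (1/0.165 − 1/0.174)/(4π×46.7) = 5.342×10^-4 K/W
R_calcium silicate = (1/0.174 − 1/0.244)/(4π×0.0701) = 1.872 K/W
R_outer film = 1/(h·4πr_o²) = 1/(10.8×4π×0.244²) = 0.1238 K/W
R_total = 1.996 K/W
Q = ΔT/R_total = 160/1.996

Q ≈ 80.2 W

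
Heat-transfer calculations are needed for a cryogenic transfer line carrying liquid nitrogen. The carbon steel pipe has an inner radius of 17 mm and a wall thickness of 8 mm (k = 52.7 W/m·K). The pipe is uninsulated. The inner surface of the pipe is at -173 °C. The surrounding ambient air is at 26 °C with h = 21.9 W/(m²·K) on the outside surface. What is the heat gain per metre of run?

q′ ≈ 682 W/m

Per-layer cylindrical resistances, series-summed:
R_carbon steel pipe wall = ln(25/17)/(2π×52.7×1) = 0.001165 K/W
R_outer film = 1/(h_o·2πr_oL) = 1/(21.9×2π×0.025×1) = 0.2907 K/W
R_total = 0.2919 K/W
Q = ΔT/R_total = 199/0.2919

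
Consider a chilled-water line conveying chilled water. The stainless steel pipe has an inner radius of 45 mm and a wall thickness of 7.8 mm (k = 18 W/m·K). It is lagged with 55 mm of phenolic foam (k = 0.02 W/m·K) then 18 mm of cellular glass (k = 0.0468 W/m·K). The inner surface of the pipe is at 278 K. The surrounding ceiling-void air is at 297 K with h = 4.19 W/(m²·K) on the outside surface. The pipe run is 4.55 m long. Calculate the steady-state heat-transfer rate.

Q ≈ 13.3 W

Cylindrical conduction, so R = ln(r₂/r₁)/(2πkL) per layer, in series:
R_stainless steel pipe wall = ln(52.8/45)/(2π×18×4.55) = 3.106×10^-4 K/W
R_phenolic foam = ln(107.8/52.8)/(2π×0.02×4.55) = 1.248 K/W
R_cellular glass = ln(125.8/107.8)/(2π×0.0468×4.55) = 0.1154 K/W
R_outer film = 1/(h_o·2πr_oL) = 1/(4.19×2π×0.1258×4.55) = 0.06636 K/W
R_total = 1.43 K/W
Q = ΔT/R_total = 19/1.43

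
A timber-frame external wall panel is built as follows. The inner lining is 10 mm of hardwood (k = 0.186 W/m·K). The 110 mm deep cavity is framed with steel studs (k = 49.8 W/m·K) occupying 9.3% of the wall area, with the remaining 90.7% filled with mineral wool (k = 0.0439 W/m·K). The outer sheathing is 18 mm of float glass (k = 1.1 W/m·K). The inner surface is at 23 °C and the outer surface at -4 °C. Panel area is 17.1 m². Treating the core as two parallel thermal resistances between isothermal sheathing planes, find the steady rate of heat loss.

Sheathing layers in series; stud and cavity paths in parallel between them.
R_inner = 0.01/(0.186×17.1) = 0.003144 K/W
R_stud  = 0.11/(49.8×0.093×17.1) = 0.001389 K/W
R_cav   = 0.11/(0.0439×0.907×17.1) = 0.1616 K/W
1/R_core = 1/R_stud + 1/R_cav → R_core = 0.001377 K/W
R_outer = 0.018/(1.1×17.1) = 9.569×10^-4 K/W
R_total = 0.005478 K/W
Q = ΔT/R_total = 27/0.005478

Q ≈ 4930 W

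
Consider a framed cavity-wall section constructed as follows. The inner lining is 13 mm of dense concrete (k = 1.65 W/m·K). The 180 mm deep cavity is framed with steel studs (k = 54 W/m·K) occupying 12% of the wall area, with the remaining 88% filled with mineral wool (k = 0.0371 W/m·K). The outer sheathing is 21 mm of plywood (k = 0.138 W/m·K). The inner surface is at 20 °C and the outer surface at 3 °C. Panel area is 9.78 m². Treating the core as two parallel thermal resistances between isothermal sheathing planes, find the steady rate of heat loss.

Sheathing layers in series; stud and cavity paths in parallel between them.
R_inner = 0.013/(1.65×9.78) = 8.056×10^-4 K/W
R_stud  = 0.18/(54×0.12×9.78) = 0.00284 K/W
R_cav   = 0.18/(0.0371×0.88×9.78) = 0.5637 K/W
1/R_core = 1/R_stud + 1/R_cav → R_core = 0.002826 K/W
R_outer = 0.021/(0.138×9.78) = 0.01556 K/W
R_total = 0.01919 K/W
Q = ΔT/R_total = 17/0.01919

Q ≈ 886 W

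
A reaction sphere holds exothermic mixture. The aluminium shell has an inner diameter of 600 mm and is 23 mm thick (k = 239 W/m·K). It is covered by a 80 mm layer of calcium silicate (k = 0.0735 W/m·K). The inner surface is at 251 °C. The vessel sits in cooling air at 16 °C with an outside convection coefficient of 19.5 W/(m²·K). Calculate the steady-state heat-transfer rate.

Radial (spherical) resistances in series:
R_aluminium shell = (1/0.3 − 1/0.323)/(4π×239) = 7.903×10^-5 K/W
R_calcium silicate = (1/0.323 − 1/0.403)/(4π×0.0735) = 0.6654 K/W
R_outer film = 1/(h·4πr_o²) = 1/(19.5×4π×0.403²) = 0.02513 K/W
R_total = 0.6906 K/W
Q = ΔT/R_total = 235/0.6906

Q ≈ 340 W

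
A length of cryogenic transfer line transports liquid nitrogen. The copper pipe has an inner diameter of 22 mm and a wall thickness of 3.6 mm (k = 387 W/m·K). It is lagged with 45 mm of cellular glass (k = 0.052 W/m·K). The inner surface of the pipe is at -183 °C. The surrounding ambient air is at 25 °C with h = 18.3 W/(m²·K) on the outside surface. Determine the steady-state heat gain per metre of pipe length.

q′ ≈ 46.7 W/m

Per-layer cylindrical resistances, series-summed:
R_copper pipe wall = ln(14.6/11)/(2π×387×1) = 1.164×10^-4 K/W
R_cellular glass = ln(59.6/14.6)/(2π×0.052×1) = 4.305 K/W
R_outer film = 1/(h_o·2πr_oL) = 1/(18.3×2π×0.0596×1) = 0.1459 K/W
R_total = 4.451 K/W
Q = ΔT/R_total = 208/4.451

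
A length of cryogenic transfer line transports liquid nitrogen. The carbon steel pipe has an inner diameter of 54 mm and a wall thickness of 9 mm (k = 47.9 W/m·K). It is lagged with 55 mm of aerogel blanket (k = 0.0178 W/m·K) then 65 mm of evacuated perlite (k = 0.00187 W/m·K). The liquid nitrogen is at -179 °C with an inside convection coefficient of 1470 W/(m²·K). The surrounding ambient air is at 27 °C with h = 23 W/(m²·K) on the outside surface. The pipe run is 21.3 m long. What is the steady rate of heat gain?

Q ≈ 80.9 W

Radial resistances (cylindrical: R_cond = ln(r_o/r_i)/(2πkL), R_conv = 1/(h·2πrL)):
R_inner film = 1/(h_i·2πr₁L) = 1/(1470×2π×0.027×21.3) = 1.883×10^-4 K/W
R_carbon steel pipe wall = ln(36/27)/(2π×47.9×21.3) = 4.488×10^-5 K/W
R_aerogel blanket = ln(91/36)/(2π×0.0178×21.3) = 0.3893 K/W
R_evacuated perlite = ln(156/91)/(2π×0.00187×21.3) = 2.154 K/W
R_outer film = 1/(h_o·2πr_oL) = 1/(23×2π×0.156×21.3) = 0.002083 K/W
R_total = 2.545 K/W
Q = ΔT/R_total = 206/2.545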